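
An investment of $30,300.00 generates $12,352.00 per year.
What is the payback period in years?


Formula: Payback = investment / annual cash flow
Substituting: Payback = $30,300.00 / $12,352.00
Payback = 2.453 years

2.453 years


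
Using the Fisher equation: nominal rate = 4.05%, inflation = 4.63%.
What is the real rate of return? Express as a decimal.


Formula: (1 + r_real) = (1 + r_nom) / (1 + inflation)
Substituting: (1 + r_real) = 1.0405 / 1.0463
(1 + r_real) = 0.994457
r_real = 0.994457 - 1 = -0.005543

-0.005543


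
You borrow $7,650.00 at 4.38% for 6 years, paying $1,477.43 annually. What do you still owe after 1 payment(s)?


Formula: Balance = PV*(1+r)^k - PMT*((1+r)^k - 1)/r
Growth: (1 + 0.0438)^1 = 1.0438
Accumulated factor: ((1+r)^k - 1)/r = 1.0
Balance = $7,650.00 * 1.0438 - $1,477.43 * 1.0
Balance = $6,507.64

$6,507.64


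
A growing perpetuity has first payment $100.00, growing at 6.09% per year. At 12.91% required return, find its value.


Formula: PV = C / (r - g)
Spread: r - g = 0.1291 - 0.0609 = 0.0682
Substituting: PV = $100.00 / 0.0682
PV = $1,466.28

$1,466.28


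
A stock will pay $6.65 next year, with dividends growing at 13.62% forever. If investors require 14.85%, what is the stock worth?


Formula: P = D1 / (r - g)
Spread: r - g = 0.1485 - 0.1362 = 0.0123
Substituting: P = $6.65 / 0.0123
P = $540.65

$540.65


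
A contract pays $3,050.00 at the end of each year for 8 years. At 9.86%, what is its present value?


Formula: PV = PMT * (1 - (1+r)^(-n)) / r
Discount factor: (1 + 0.0986)^(-8) = 0.471285
Bracket: 1 - 0.471285 = 0.528715
PV = $3,050.00 * 0.528715 / 0.0986 = $16,354.79

$16,354.79


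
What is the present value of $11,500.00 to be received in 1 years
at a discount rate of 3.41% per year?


Formula: PV = FV / (1 + r)^n
Substituting: PV = $11,500.00 / (1 + 0.0341)^1
Discount factor: (1.0341)^1 = 1.0341
PV = $11,500.00 / 1.0341 = $11,120.78

$11,120.78


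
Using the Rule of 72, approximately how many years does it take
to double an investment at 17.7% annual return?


Formula: Years ≈ 72 / r
Substituting: Years ≈ 72 / 17.7
Years ≈ 4.1

4.1 years


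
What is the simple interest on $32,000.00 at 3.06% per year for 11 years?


Formula: I = P * r * t
Substituting: I = $32,000.00 * 0.0306 * 11
Step: I = $32,000.00 * 0.3366
I = $10,771.20

$10,771.20


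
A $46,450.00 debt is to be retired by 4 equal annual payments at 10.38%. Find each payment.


Formula: PMT = PV * r / (1 - (1+r)^(-n))
Denominator: 1 - (1 + 0.1038)^(-4) = 0.326344
Numerator: $46,450.00 * 0.1038 = 4821.51
PMT = 4821.51 / 0.326344 = $14,774.34

$14,774.34


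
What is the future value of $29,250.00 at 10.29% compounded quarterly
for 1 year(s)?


Formula: FV = P * (1 + r/m)^(m*t)
Period rate: r/m = 0.1029 / 4 = 0.025725
Total periods: m*t = 4 * 1 = 4
Growth factor: (1 + 0.025725)^4 = 1.106939
FV = $29,250.00 * 1.106939 = $32,377.97

$32,377.97


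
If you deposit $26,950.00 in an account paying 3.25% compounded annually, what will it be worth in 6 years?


Formula: FV = P * (1 + r)^n
Substituting: FV = $26,950.00 * (1 + 0.0325)^6
Growth factor: (1.0325)^6 = 1.211547
FV = $26,950.00 * 1.211547 = $32,651.20

$32,651.20


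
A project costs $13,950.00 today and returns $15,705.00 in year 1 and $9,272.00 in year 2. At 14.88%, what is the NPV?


Formula: NPV = C0 + C1/(1+r) + C2/(1+r)^2
Discount C1: $15,705.00 / (1 + 0.1488) = $13,670.79
Discount C2: $9,272.00 / (1 + 0.1488)^2 = $7,025.62
NPV = -$13,950.00 + $13,670.79 + $7,025.62 = $6,746.41

$6,746.41


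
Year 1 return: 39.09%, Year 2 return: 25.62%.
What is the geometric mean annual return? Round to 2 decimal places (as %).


Formula: Geometric mean = ((1+r1)*(1+r2))^(1/2) - 1
Product: (1 + 0.3909) * (1 + 0.2562) = 1.3909 * 1.2562 = 1.747249
Square root: 1.747249^0.5 = 1.321835
Geometric mean = 1.321835 - 1 = 0.321835
As percentage: 32.18%

32.18%


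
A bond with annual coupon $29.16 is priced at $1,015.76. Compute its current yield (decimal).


Formula: Current yield = annual coupon / price
Substituting: CY = $29.16 / $1,015.76
CY = 0.028708

0.028708


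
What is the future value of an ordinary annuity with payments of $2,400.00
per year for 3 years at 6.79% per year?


Formula: FV = PMT * ((1+r)^n - 1) / r
Growth factor: (1 + 0.0679)^3 = 1.217844
Numerator: 1.217844 - 1 = 0.217844
FV = $2,400.00 * 0.217844 / 0.0679 = $7,699.94

$7,699.94


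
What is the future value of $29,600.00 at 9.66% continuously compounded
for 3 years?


Formula: FV = P * e^(r*t)
Exponent: r*t = 0.0966 * 3 = 0.2898
e^(0.2898) = 1.33616
FV = $29,600.00 * 1.33616 = $39,550.34

$39,550.34


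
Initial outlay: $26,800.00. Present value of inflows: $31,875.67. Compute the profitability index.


Formula: PI = PV(cash flows) / initial investment
Substituting: PI = $31,875.67 / $26,800.00
PI = 1.1894

1.1894


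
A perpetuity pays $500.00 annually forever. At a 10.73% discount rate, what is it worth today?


Formula: PV = C / r
Substituting: PV = $500.00 / 0.1073
PV = $4,659.83

$4,659.83


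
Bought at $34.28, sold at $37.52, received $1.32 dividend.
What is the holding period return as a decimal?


Formula: HPR = (P1 - P0 + D) / P0
Gain: $37.52 - $34.28 + $1.32 = $4.56
HPR = $4.56 / $34.28 = 0.133

0.133


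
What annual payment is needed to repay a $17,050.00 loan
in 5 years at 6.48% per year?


Formula: PMT = PV * r / (1 - (1+r)^(-n))
Denominator: 1 - (1 + 0.0648)^(-5) = 0.269433
Numerator: $17,050.00 * 0.0648 = 1104.84
PMT = 1104.84 / 0.269433 = $4,100.60

$4,100.60


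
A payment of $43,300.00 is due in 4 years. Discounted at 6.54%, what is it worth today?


Formula: PV = FV / (1 + r)^n
Substituting: PV = $43,300.00 / (1 + 0.0654)^4
Discount factor: (1.0654)^4 = 1.2884
PV = $43,300.00 / 1.2884 = $33,607.57

$33,607.57


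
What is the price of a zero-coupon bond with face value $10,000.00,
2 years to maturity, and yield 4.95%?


Formula: Price = FV / (1 + r)^n
Substituting: Price = $10,000.00 / (1 + 0.0495)^2
Discount factor: (1.0495)^2 = 1.10145
Price = $10,000.00 / 1.10145 = $9,078.94

$9,078.94


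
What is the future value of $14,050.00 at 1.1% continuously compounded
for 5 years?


Formula: FV = P * e^(r*t)
Exponent: r*t = 0.011 * 5 = 0.055
e^(0.055) = 1.056541
FV = $14,050.00 * 1.056541 = $14,844.40

$14,844.40


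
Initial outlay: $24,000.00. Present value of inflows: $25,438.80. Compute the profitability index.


Formula: PI = PV(cash flows) / initial investment
Substituting: PI = $25,438.80 / $24,000.00
PI = 1.0599

1.0599


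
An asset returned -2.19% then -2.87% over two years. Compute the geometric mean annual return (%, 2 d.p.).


Formula: Geometric mean = ((1+r1)*(1+r2))^(1/2) - 1
Product: (1 + -0.0219) * (1 + -0.0287) = 0.9781 * 0.9713 = 0.950029
Square root: 0.950029^0.5 = 0.974694
Geometric mean = 0.974694 - 1 = -0.025306
As percentage: -2.53%

-2.53%


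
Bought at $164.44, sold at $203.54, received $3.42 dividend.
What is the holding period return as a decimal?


Formula: HPR = (P1 - P0 + D) / P0
Gain: $203.54 - $164.44 + $3.42 = $42.52
HPR = $42.52 / $164.44 = 0.2586

0.2586


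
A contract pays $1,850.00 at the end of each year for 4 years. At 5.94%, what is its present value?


Formula: PV = PMT * (1 - (1+r)^(-n)) / r
Discount factor: (1 + 0.0594)^(-4) = 0.79389
Bracket: 1 - 0.79389 = 0.20611
PV = $1,850.00 * 0.20611 / 0.0594 = $6,419.26

$6,419.26


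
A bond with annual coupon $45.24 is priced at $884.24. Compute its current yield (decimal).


Formula: Current yield = annual coupon / price
Substituting: CY = $45.24 / $884.24
CY = 0.051163

0.051163


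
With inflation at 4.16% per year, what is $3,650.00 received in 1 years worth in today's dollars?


Formula: Real value = nominal / (1 + inflation)^years
Price level: (1 + 0.0416)^1 = 1.0416
Real value = $3,650.00 / 1.0416 = $3,504.22

$3,504.22


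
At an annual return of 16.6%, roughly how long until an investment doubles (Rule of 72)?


Formula: Years ≈ 72 / r
Substituting: Years ≈ 72 / 16.6
Years ≈ 4.3

4.3 years


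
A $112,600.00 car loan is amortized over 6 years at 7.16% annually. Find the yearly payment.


Formula: PMT = PV * r / (1 - (1+r)^(-n))
Denominator: 1 - (1 + 0.0716)^(-6) = 0.339605
Numerator: $112,600.00 * 0.0716 = 8062.16
PMT = 8062.16 / 0.339605 = $23,739.81

$23,739.81


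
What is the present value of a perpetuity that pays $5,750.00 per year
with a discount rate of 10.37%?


Formula: PV = C / r
Substituting: PV = $5,750.00 / 0.1037
PV = $55,448.41

$55,448.41


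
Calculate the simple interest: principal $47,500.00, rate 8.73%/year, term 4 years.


Formula: I = P * r * t
Substituting: I = $47,500.00 * 0.0873 * 4
Step: I = $47,500.00 * 0.3492
I = $16,587.00

$16,587.00


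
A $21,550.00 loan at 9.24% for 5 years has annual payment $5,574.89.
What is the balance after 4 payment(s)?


Formula: Balance = PV*(1+r)^k - PMT*((1+r)^k - 1)/r
Growth: (1 + 0.0924)^4 = 1.424055
Accumulated factor: ((1+r)^k - 1)/r = 4.58934
Balance = $21,550.00 * 1.424055 - $5,574.89 * 4.58934
Balance = $5,103.32

$5,103.32


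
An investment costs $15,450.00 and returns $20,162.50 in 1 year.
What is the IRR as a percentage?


Formula: IRR = C1/C0 - 1
Substituting: IRR = $20,162.50 / $15,450.00 - 1
Ratio: 1.305016 - 1 = 0.305016
IRR = 30.5016%

30.5016%


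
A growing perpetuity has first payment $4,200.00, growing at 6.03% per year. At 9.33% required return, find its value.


Formula: PV = C / (r - g)
Spread: r - g = 0.0933 - 0.0603 = 0.033
Substituting: PV = $4,200.00 / 0.033
PV = $127,272.73

$127,272.73


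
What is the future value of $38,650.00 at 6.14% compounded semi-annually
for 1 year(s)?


Formula: FV = P * (1 + r/m)^(m*t)
Period rate: r/m = 0.0614 / 2 = 0.0307
Total periods: m*t = 2 * 1 = 2
Growth factor: (1 + 0.0307)^2 = 1.062342
FV = $38,650.00 * 1.062342 = $41,059.54

$41,059.54


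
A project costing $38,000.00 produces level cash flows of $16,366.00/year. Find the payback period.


Formula: Payback = investment / annual cash flow
Substituting: Payback = $38,000.00 / $16,366.00
Payback = 2.3219 years

2.3219 years


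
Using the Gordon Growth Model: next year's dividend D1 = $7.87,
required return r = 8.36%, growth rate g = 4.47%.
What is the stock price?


Formula: P = D1 / (r - g)
Spread: r - g = 0.0836 - 0.0447 = 0.0389
Substituting: P = $7.87 / 0.0389
P = $202.31

$202.31


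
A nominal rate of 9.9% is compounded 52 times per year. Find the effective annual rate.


Formula: EAR = (1 + r/m)^m - 1
Period rate: r/m = 0.099 / 52 = 0.001904
Compounding: (1 + 0.001904)^52 = 1.103962
EAR = 1.103962 - 1 = 0.103962

0.103962


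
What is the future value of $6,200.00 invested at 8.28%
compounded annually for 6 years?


Formula: FV = P * (1 + r)^n
Substituting: FV = $6,200.00 * (1 + 0.0828)^6
Growth factor: (1.0828)^6 = 1.61172
FV = $6,200.00 * 1.61172 = $9,992.66

$9,992.66


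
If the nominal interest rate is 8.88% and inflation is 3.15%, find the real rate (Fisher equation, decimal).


Formula: (1 + r_real) = (1 + r_nom) / (1 + inflation)
Substituting: (1 + r_real) = 1.0888 / 1.0315
(1 + r_real) = 1.05555
r_real = 1.05555 - 1 = 0.05555

0.05555


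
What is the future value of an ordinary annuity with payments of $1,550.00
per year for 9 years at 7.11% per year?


Formula: FV = PMT * ((1+r)^n - 1) / r
Growth factor: (1 + 0.0711)^9 = 1.855539
Numerator: 1.855539 - 1 = 0.855539
FV = $1,550.00 * 0.855539 / 0.0711 = $18,651.00

$18,651.00


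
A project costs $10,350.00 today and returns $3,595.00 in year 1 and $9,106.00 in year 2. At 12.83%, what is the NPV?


Formula: NPV = C0 + C1/(1+r) + C2/(1+r)^2
Discount C1: $3,595.00 / (1 + 0.1283) = $3,186.21
Discount C2: $9,106.00 / (1 + 0.1283)^2 = $7,152.84
NPV = -$10,350.00 + $3,186.21 + $7,152.84 = -$10.95

-$10.95


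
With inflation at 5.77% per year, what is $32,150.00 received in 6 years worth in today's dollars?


Formula: Real value = nominal / (1 + inflation)^years
Price level: (1 + 0.0577)^6 = 1.400151
Real value = $32,150.00 / 1.400151 = $22,961.80

$22,961.80


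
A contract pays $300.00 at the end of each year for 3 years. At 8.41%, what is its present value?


Formula: PV = PMT * (1 - (1+r)^(-n)) / r
Discount factor: (1 + 0.0841)^(-3) = 0.78486
Bracket: 1 - 0.78486 = 0.21514
PV = $300.00 * 0.21514 / 0.0841 = $767.44

$767.44


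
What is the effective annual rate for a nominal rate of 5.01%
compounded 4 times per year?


Formula: EAR = (1 + r/m)^m - 1
Period rate: r/m = 0.0501 / 4 = 0.012525
Compounding: (1 + 0.012525)^4 = 1.051049
EAR = 1.051049 - 1 = 0.051049

0.051049


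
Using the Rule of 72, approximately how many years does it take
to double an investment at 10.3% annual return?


Formula: Years ≈ 72 / r
Substituting: Years ≈ 72 / 10.3
Years ≈ 7.0

7.0 years


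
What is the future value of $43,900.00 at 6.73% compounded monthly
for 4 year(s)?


Formula: FV = P * (1 + r/m)^(m*t)
Period rate: r/m = 0.0673 / 12 = 0.005608
Total periods: m*t = 12 * 4 = 48
Growth factor: (1 + 0.005608)^48 = 1.307933
FV = $43,900.00 * 1.307933 = $57,418.25

$57,418.25


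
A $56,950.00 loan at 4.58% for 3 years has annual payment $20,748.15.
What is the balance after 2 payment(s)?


Formula: Balance = PV*(1+r)^k - PMT*((1+r)^k - 1)/r
Growth: (1 + 0.0458)^2 = 1.093698
Accumulated factor: ((1+r)^k - 1)/r = 2.0458
Balance = $56,950.00 * 1.093698 - $20,748.15 * 2.0458
Balance = $19,839.52

$19,839.52


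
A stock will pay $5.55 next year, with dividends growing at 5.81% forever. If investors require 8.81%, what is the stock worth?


Formula: P = D1 / (r - g)
Spread: r - g = 0.0881 - 0.0581 = 0.03
Substituting: P = $5.55 / 0.03
P = $185.00

$185.00


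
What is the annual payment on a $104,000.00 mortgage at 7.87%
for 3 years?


Formula: PMT = PV * r / (1 - (1+r)^(-n))
Denominator: 1 - (1 + 0.0787)^(-3) = 0.203294
Numerator: $104,000.00 * 0.0787 = 8184.8
PMT = 8184.8 / 0.203294 = $40,260.86

$40,260.86


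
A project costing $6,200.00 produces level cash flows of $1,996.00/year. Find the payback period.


Formula: Payback = investment / annual cash flow
Substituting: Payback = $6,200.00 / $1,996.00
Payback = 3.1062 years

3.1062 years


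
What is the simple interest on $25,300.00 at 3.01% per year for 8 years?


Formula: I = P * r * t
Substituting: I = $25,300.00 * 0.0301 * 8
Step: I = $25,300.00 * 0.2408
I = $6,092.24

$6,092.24


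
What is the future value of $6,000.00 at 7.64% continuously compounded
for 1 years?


Formula: FV = P * e^(r*t)
Exponent: r*t = 0.0764 * 1 = 0.0764
e^(0.0764) = 1.079394
FV = $6,000.00 * 1.079394 = $6,476.37

$6,476.37


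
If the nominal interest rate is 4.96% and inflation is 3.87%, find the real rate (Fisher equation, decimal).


Formula: (1 + r_real) = (1 + r_nom) / (1 + inflation)
Substituting: (1 + r_real) = 1.0496 / 1.0387
(1 + r_real) = 1.010494
r_real = 1.010494 - 1 = 0.010494

0.010494


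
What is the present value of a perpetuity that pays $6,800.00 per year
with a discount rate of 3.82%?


Formula: PV = C / r
Substituting: PV = $6,800.00 / 0.0382
PV = $178,010.47

$178,010.47


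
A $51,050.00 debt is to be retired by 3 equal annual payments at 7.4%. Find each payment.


Formula: PMT = PV * r / (1 - (1+r)^(-n))
Denominator: 1 - (1 + 0.074)^(-3) = 0.192789
Numerator: $51,050.00 * 0.074 = 3777.7
PMT = 3777.7 / 0.192789 = $19,595.01

$19,595.01


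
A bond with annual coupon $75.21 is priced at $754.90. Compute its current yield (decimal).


Formula: Current yield = annual coupon / price
Substituting: CY = $75.21 / $754.90
CY = 0.099629

0.099629


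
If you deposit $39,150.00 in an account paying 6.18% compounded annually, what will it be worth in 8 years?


Formula: FV = P * (1 + r)^n
Substituting: FV = $39,150.00 * (1 + 0.0618)^8
Growth factor: (1.0618)^8 = 1.615629
FV = $39,150.00 * 1.615629 = $63,251.89

$63,251.89


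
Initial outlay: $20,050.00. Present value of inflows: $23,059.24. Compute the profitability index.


Formula: PI = PV(cash flows) / initial investment
Substituting: PI = $23,059.24 / $20,050.00
PI = 1.1501

1.1501


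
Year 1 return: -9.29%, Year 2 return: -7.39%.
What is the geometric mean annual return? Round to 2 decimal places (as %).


Formula: Geometric mean = ((1+r1)*(1+r2))^(1/2) - 1
Product: (1 + -0.0929) * (1 + -0.0739) = 0.9071 * 0.9261 = 0.840065
Square root: 0.840065^0.5 = 0.916551
Geometric mean = 0.916551 - 1 = -0.083449
As percentage: -8.34%

-8.34%


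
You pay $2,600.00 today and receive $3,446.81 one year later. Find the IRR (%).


Formula: IRR = C1/C0 - 1
Substituting: IRR = $3,446.81 / $2,600.00 - 1
Ratio: 1.325696 - 1 = 0.325696
IRR = 32.5696%

32.5696%


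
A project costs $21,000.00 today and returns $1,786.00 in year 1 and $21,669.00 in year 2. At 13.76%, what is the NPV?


Formula: NPV = C0 + C1/(1+r) + C2/(1+r)^2
Discount C1: $1,786.00 / (1 + 0.1376) = $1,569.97
Discount C2: $21,669.00 / (1 + 0.1376)^2 = $16,744.02
NPV = -$21,000.00 + $1,569.97 + $16,744.02 = -$2,686.01

-$2,686.01


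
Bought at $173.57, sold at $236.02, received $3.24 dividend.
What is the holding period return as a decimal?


Formula: HPR = (P1 - P0 + D) / P0
Gain: $236.02 - $173.57 + $3.24 = $65.69
HPR = $65.69 / $173.57 = 0.3785

0.3785


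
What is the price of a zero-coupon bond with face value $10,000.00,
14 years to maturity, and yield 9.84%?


Formula: Price = FV / (1 + r)^n
Substituting: Price = $10,000.00 / (1 + 0.0984)^14
Discount factor: (1.0984)^14 = 3.720894
Price = $10,000.00 / 3.720894 = $2,687.53

$2,687.53


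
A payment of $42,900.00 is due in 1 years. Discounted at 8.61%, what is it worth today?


Formula: PV = FV / (1 + r)^n
Substituting: PV = $42,900.00 / (1 + 0.0861)^1
Discount factor: (1.0861)^1 = 1.0861
PV = $42,900.00 / 1.0861 = $39,499.13

$39,499.13


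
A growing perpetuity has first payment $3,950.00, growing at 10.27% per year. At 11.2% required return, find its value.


Formula: PV = C / (r - g)
Spread: r - g = 0.112 - 0.1027 = 0.0093
Substituting: PV = $3,950.00 / 0.0093
PV = $424,731.18

$424,731.18


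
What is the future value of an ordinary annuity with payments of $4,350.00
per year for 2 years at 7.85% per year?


Formula: FV = PMT * ((1+r)^n - 1) / r
Growth factor: (1 + 0.0785)^2 = 1.163162
Numerator: 1.163162 - 1 = 0.163162
FV = $4,350.00 * 0.163162 / 0.0785 = $9,041.48

$9,041.48


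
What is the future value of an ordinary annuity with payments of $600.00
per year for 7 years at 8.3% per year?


Formula: FV = PMT * ((1+r)^n - 1) / r
Growth factor: (1 + 0.083)^7 = 1.747428
Numerator: 1.747428 - 1 = 0.747428
FV = $600.00 * 0.747428 / 0.083 = $5,403.09

$5,403.09


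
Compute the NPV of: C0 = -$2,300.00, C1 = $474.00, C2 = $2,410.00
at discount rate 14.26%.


Formula: NPV = C0 + C1/(1+r) + C2/(1+r)^2
Discount C1: $474.00 / (1 + 0.1426) = $414.84
Discount C2: $2,410.00 / (1 + 0.1426)^2 = $1,845.99
NPV = -$2,300.00 + $414.84 + $1,845.99 = -$39.17

-$39.17


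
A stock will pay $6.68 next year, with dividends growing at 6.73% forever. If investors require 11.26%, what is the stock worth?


Formula: P = D1 / (r - g)
Spread: r - g = 0.1126 - 0.0673 = 0.0453
Substituting: P = $6.68 / 0.0453
P = $147.46

$147.46


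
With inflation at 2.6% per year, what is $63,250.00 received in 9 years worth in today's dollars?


Formula: Real value = nominal / (1 + inflation)^years
Price level: (1 + 0.026)^9 = 1.259871
Real value = $63,250.00 / 1.259871 = $50,203.53

$50,203.53


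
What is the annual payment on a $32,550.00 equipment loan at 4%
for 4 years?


Formula: PMT = PV * r / (1 - (1+r)^(-n))
Denominator: 1 - (1 + 0.04)^(-4) = 0.145196
Numerator: $32,550.00 * 0.04 = 1302.0
PMT = 1302.0 / 0.145196 = $8,967.20

$8,967.20


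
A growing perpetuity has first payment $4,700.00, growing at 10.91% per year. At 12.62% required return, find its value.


Formula: PV = C / (r - g)
Spread: r - g = 0.1262 - 0.1091 = 0.0171
Substituting: PV = $4,700.00 / 0.0171
PV = $274,853.80

$274,853.80


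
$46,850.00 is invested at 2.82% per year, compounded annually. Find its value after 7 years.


Formula: FV = P * (1 + r)^n
Substituting: FV = $46,850.00 * (1 + 0.0282)^7
Growth factor: (1.0282)^7 = 1.214907
FV = $46,850.00 * 1.214907 = $56,918.41

$56,918.41


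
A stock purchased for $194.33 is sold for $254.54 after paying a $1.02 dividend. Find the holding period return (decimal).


Formula: HPR = (P1 - P0 + D) / P0
Gain: $254.54 - $194.33 + $1.02 = $61.23
HPR = $61.23 / $194.33 = 0.3151

0.3151


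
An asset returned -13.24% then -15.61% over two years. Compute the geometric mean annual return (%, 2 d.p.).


Formula: Geometric mean = ((1+r1)*(1+r2))^(1/2) - 1
Product: (1 + -0.1324) * (1 + -0.1561) = 0.8676 * 0.8439 = 0.732168
Square root: 0.732168^0.5 = 0.855668
Geometric mean = 0.855668 - 1 = -0.144332
As percentage: -14.43%

-14.43%


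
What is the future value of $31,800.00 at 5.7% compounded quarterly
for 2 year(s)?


Formula: FV = P * (1 + r/m)^(m*t)
Period rate: r/m = 0.057 / 4 = 0.01425
Total periods: m*t = 4 * 2 = 8
Growth factor: (1 + 0.01425)^8 = 1.119851
FV = $31,800.00 * 1.119851 = $35,611.25

$35,611.25


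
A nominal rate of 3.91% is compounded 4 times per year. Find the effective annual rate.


Formula: EAR = (1 + r/m)^m - 1
Period rate: r/m = 0.0391 / 4 = 0.009775
Compounding: (1 + 0.009775)^4 = 1.039677
EAR = 1.039677 - 1 = 0.039677

0.039677


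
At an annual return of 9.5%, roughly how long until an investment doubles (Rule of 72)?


Formula: Years ≈ 72 / r
Substituting: Years ≈ 72 / 9.5
Years ≈ 7.6

7.6 years


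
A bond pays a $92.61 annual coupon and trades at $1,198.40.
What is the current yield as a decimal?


Formula: Current yield = annual coupon / price
Substituting: CY = $92.61 / $1,198.40
CY = 0.077278

0.077278


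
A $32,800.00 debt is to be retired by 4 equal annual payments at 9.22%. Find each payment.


Formula: PMT = PV * r / (1 - (1+r)^(-n))
Denominator: 1 - (1 + 0.0922)^(-4) = 0.297265
Numerator: $32,800.00 * 0.0922 = 3024.16
PMT = 3024.16 / 0.297265 = $10,173.26

$10,173.26


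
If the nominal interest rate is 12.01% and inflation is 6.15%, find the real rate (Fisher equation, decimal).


Formula: (1 + r_real) = (1 + r_nom) / (1 + inflation)
Substituting: (1 + r_real) = 1.1201 / 1.0615
(1 + r_real) = 1.055205
r_real = 1.055205 - 1 = 0.055205

0.055205


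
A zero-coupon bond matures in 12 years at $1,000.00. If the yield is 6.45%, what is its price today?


Formula: Price = FV / (1 + r)^n
Substituting: Price = $1,000.00 / (1 + 0.0645)^12
Discount factor: (1.0645)^12 = 2.117132
Price = $1,000.00 / 2.117132 = $472.34

$472.34


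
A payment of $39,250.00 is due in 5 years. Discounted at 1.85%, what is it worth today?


Formula: PV = FV / (1 + r)^n
Substituting: PV = $39,250.00 / (1 + 0.0185)^5
Discount factor: (1.0185)^5 = 1.095986
PV = $39,250.00 / 1.095986 = $35,812.49

$35,812.49


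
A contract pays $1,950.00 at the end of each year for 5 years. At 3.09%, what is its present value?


Formula: PV = PMT * (1 - (1+r)^(-n)) / r
Discount factor: (1 + 0.0309)^(-5) = 0.85885
Bracket: 1 - 0.85885 = 0.14115
PV = $1,950.00 * 0.14115 / 0.0309 = $8,907.53

$8,907.53


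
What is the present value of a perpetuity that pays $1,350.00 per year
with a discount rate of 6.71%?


Formula: PV = C / r
Substituting: PV = $1,350.00 / 0.0671
PV = $20,119.23

$20,119.23


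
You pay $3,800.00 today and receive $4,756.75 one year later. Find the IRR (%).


Formula: IRR = C1/C0 - 1
Substituting: IRR = $4,756.75 / $3,800.00 - 1
Ratio: 1.251776 - 1 = 0.251776
IRR = 25.1776%

25.1776%


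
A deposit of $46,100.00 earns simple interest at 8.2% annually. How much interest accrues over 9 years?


Formula: I = P * r * t
Substituting: I = $46,100.00 * 0.082 * 9
Step: I = $46,100.00 * 0.738
I = $34,021.80

$34,021.80


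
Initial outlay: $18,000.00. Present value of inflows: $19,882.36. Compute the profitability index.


Formula: PI = PV(cash flows) / initial investment
Substituting: PI = $19,882.36 / $18,000.00
PI = 1.1046

1.1046


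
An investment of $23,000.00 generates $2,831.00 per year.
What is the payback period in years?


Formula: Payback = investment / annual cash flow
Substituting: Payback = $23,000.00 / $2,831.00
Payback = 8.1243 years

8.1243 years


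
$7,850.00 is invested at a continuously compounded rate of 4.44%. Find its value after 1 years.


Formula: FV = P * e^(r*t)
Exponent: r*t = 0.0444 * 1 = 0.0444
e^(0.0444) = 1.0454
FV = $7,850.00 * 1.0454 = $8,206.39

$8,206.39


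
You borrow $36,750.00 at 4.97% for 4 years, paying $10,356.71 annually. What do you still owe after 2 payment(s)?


Formula: Balance = PV*(1+r)^k - PMT*((1+r)^k - 1)/r
Growth: (1 + 0.0497)^2 = 1.10187
Accumulated factor: ((1+r)^k - 1)/r = 2.0497
Balance = $36,750.00 * 1.10187 - $10,356.71 * 2.0497
Balance = $19,265.58

$19,265.58


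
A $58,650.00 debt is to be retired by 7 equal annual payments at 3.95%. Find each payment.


Formula: PMT = PV * r / (1 - (1+r)^(-n))
Denominator: 1 - (1 + 0.0395)^(-7) = 0.23752
Numerator: $58,650.00 * 0.0395 = 2316.675
PMT = 2316.675 / 0.23752 = $9,753.61

$9,753.61


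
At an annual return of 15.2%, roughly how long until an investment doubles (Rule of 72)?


Formula: Years ≈ 72 / r
Substituting: Years ≈ 72 / 15.2
Years ≈ 4.7

4.7 years


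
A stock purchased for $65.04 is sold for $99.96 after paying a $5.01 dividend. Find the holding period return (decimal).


Formula: HPR = (P1 - P0 + D) / P0
Gain: $99.96 - $65.04 + $5.01 = $39.93
HPR = $39.93 / $65.04 = 0.6139

0.6139


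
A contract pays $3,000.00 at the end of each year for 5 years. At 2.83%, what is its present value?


Formula: PV = PMT * (1 - (1+r)^(-n)) / r
Discount factor: (1 + 0.0283)^(-5) = 0.869763
Bracket: 1 - 0.869763 = 0.130237
PV = $3,000.00 * 0.130237 / 0.0283 = $13,806.07

$13,806.07


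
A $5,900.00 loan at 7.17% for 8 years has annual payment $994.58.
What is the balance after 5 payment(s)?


Formula: Balance = PV*(1+r)^k - PMT*((1+r)^k - 1)/r
Growth: (1 + 0.0717)^5 = 1.413729
Accumulated factor: ((1+r)^k - 1)/r = 5.770278
Balance = $5,900.00 * 1.413729 - $994.58 * 5.770278
Balance = $2,602.00

$2,602.00


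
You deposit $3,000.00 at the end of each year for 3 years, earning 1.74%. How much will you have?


Formula: FV = PMT * ((1+r)^n - 1) / r
Growth factor: (1 + 0.0174)^3 = 1.053114
Numerator: 1.053114 - 1 = 0.053114
FV = $3,000.00 * 0.053114 / 0.0174 = $9,157.51

$9,157.51


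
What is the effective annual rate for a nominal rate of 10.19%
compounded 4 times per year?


Formula: EAR = (1 + r/m)^m - 1
Period rate: r/m = 0.1019 / 4 = 0.025475
Compounding: (1 + 0.025475)^4 = 1.10586
EAR = 1.10586 - 1 = 0.10586

0.10586


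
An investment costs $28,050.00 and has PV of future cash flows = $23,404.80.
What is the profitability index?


Formula: PI = PV(cash flows) / initial investment
Substituting: PI = $23,404.80 / $28,050.00
PI = 0.8344

0.8344


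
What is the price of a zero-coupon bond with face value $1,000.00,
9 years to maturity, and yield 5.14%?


Formula: Price = FV / (1 + r)^n
Substituting: Price = $1,000.00 / (1 + 0.0514)^9
Discount factor: (1.0514)^9 = 1.570044
Price = $1,000.00 / 1.570044 = $636.92

$636.92


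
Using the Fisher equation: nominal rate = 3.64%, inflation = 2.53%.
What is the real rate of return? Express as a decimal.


Formula: (1 + r_real) = (1 + r_nom) / (1 + inflation)
Substituting: (1 + r_real) = 1.0364 / 1.0253
(1 + r_real) = 1.010826
r_real = 1.010826 - 1 = 0.010826

0.010826


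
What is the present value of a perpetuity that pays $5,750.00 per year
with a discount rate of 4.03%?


Formula: PV = C / r
Substituting: PV = $5,750.00 / 0.0403
PV = $142,679.90

$142,679.90


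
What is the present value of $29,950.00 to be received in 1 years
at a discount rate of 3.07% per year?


Formula: PV = FV / (1 + r)^n
Substituting: PV = $29,950.00 / (1 + 0.0307)^1
Discount factor: (1.0307)^1 = 1.0307
PV = $29,950.00 / 1.0307 = $29,057.92

$29,057.92


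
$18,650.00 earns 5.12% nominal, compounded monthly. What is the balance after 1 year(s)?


Formula: FV = P * (1 + r/m)^(m*t)
Period rate: r/m = 0.0512 / 12 = 0.004267
Total periods: m*t = 12 * 1 = 12
Growth factor: (1 + 0.004267)^12 = 1.052419
FV = $18,650.00 * 1.052419 = $19,627.61

$19,627.61


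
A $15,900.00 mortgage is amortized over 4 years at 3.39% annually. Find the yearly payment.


Formula: PMT = PV * r / (1 - (1+r)^(-n))
Denominator: 1 - (1 + 0.0339)^(-4) = 0.124843
Numerator: $15,900.00 * 0.0339 = 539.01
PMT = 539.01 / 0.124843 = $4,317.49

$4,317.49


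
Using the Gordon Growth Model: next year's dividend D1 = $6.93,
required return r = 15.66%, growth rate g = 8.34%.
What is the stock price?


Formula: P = D1 / (r - g)
Spread: r - g = 0.1566 - 0.0834 = 0.0732
Substituting: P = $6.93 / 0.0732
P = $94.67

$94.67


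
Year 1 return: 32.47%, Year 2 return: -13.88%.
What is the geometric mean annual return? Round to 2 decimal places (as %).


Formula: Geometric mean = ((1+r1)*(1+r2))^(1/2) - 1
Product: (1 + 0.3247) * (1 + -0.1388) = 1.3247 * 0.8612 = 1.140832
Square root: 1.140832^0.5 = 1.068097
Geometric mean = 1.068097 - 1 = 0.068097
As percentage: 6.81%

6.81%


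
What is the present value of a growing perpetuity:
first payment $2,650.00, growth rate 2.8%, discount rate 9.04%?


Formula: PV = C / (r - g)
Spread: r - g = 0.0904 - 0.028 = 0.0624
Substituting: PV = $2,650.00 / 0.0624
PV = $42,467.95

$42,467.95


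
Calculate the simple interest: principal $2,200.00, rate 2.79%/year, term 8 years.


Formula: I = P * r * t
Substituting: I = $2,200.00 * 0.0279 * 8
Step: I = $2,200.00 * 0.2232
I = $491.04

$491.04


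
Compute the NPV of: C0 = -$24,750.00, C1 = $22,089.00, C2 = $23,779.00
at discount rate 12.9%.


Formula: NPV = C0 + C1/(1+r) + C2/(1+r)^2
Discount C1: $22,089.00 / (1 + 0.129) = $19,565.10
Discount C2: $23,779.00 / (1 + 0.129)^2 = $18,655.45
NPV = -$24,750.00 + $19,565.10 + $18,655.45 = $13,470.55

$13,470.55


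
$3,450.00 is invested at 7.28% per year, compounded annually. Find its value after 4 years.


Formula: FV = P * (1 + r)^n
Substituting: FV = $3,450.00 * (1 + 0.0728)^4
Growth factor: (1.0728)^4 = 1.32457
FV = $3,450.00 * 1.32457 = $4,569.77

$4,569.77


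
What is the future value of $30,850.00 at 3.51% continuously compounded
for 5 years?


Formula: FV = P * e^(r*t)
Exponent: r*t = 0.0351 * 5 = 0.1755
e^(0.1755) = 1.191842
FV = $30,850.00 * 1.191842 = $36,768.33

$36,768.33


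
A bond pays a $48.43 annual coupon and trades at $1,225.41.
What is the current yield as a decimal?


Formula: Current yield = annual coupon / price
Substituting: CY = $48.43 / $1,225.41
CY = 0.039521

0.039521


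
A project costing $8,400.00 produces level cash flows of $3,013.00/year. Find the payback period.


Formula: Payback = investment / annual cash flow
Substituting: Payback = $8,400.00 / $3,013.00
Payback = 2.7879 years

2.7879 years


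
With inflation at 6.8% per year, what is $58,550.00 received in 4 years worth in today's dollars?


Formula: Real value = nominal / (1 + inflation)^years
Price level: (1 + 0.068)^4 = 1.301023
Real value = $58,550.00 / 1.301023 = $45,003.04

$45,003.04


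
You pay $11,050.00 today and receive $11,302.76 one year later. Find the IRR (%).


Formula: IRR = C1/C0 - 1
Substituting: IRR = $11,302.76 / $11,050.00 - 1
Ratio: 1.022874 - 1 = 0.022874
IRR = 2.2874%

2.2874%


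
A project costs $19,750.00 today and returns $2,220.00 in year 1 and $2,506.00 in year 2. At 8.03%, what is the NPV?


Formula: NPV = C0 + C1/(1+r) + C2/(1+r)^2
Discount C1: $2,220.00 / (1 + 0.0803) = $2,054.98
Discount C2: $2,506.00 / (1 + 0.0803)^2 = $2,147.30
NPV = -$19,750.00 + $2,054.98 + $2,147.30 = -$15,547.72

-$15,547.72


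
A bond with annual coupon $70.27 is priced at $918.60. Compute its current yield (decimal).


Formula: Current yield = annual coupon / price
Substituting: CY = $70.27 / $918.60
CY = 0.076497

0.076497


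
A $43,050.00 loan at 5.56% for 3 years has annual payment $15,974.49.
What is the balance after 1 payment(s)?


Formula: Balance = PV*(1+r)^k - PMT*((1+r)^k - 1)/r
Growth: (1 + 0.0556)^1 = 1.0556
Accumulated factor: ((1+r)^k - 1)/r = 1.0
Balance = $43,050.00 * 1.0556 - $15,974.49 * 1.0
Balance = $29,469.09

$29,469.09


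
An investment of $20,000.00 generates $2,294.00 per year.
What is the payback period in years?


Formula: Payback = investment / annual cash flow
Substituting: Payback = $20,000.00 / $2,294.00
Payback = 8.7184 years

8.7184 years


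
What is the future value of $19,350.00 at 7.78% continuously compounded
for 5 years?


Formula: FV = P * e^(r*t)
Exponent: r*t = 0.0778 * 5 = 0.389
e^(0.389) = 1.475505
FV = $19,350.00 * 1.475505 = $28,551.01

$28,551.01


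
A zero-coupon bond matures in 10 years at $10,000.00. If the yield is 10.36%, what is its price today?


Formula: Price = FV / (1 + r)^n
Substituting: Price = $10,000.00 / (1 + 0.1036)^10
Discount factor: (1.1036)^10 = 2.67989
Price = $10,000.00 / 2.67989 = $3,731.50

$3,731.50


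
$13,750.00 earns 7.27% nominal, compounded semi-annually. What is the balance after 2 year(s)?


Formula: FV = P * (1 + r/m)^(m*t)
Period rate: r/m = 0.0727 / 2 = 0.03635
Total periods: m*t = 2 * 2 = 4
Growth factor: (1 + 0.03635)^4 = 1.153522
FV = $13,750.00 * 1.153522 = $15,860.92

$15,860.92


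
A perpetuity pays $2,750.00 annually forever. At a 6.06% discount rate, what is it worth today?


Formula: PV = C / r
Substituting: PV = $2,750.00 / 0.0606
PV = $45,379.54

$45,379.54


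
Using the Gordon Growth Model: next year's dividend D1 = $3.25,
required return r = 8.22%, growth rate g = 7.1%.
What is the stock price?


Formula: P = D1 / (r - g)
Spread: r - g = 0.0822 - 0.071 = 0.0112
Substituting: P = $3.25 / 0.0112
P = $290.18

$290.18


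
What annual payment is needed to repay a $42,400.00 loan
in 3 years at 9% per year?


Formula: PMT = PV * r / (1 - (1+r)^(-n))
Denominator: 1 - (1 + 0.09)^(-3) = 0.227817
Numerator: $42,400.00 * 0.09 = 3816.0
PMT = 3816.0 / 0.227817 = $16,750.32

$16,750.32


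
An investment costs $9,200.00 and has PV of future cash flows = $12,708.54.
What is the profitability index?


Formula: PI = PV(cash flows) / initial investment
Substituting: PI = $12,708.54 / $9,200.00
PI = 1.3814

1.3814


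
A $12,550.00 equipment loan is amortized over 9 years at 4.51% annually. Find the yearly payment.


Formula: PMT = PV * r / (1 - (1+r)^(-n))
Denominator: 1 - (1 + 0.0451)^(-9) = 0.327675
Numerator: $12,550.00 * 0.0451 = 566.005
PMT = 566.005 / 0.327675 = $1,727.34

$1,727.34


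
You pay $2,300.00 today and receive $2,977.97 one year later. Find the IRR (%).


Formula: IRR = C1/C0 - 1
Substituting: IRR = $2,977.97 / $2,300.00 - 1
Ratio: 1.29477 - 1 = 0.29477
IRR = 29.477%

29.477%


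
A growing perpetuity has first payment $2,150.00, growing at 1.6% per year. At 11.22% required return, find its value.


Formula: PV = C / (r - g)
Spread: r - g = 0.1122 - 0.016 = 0.0962
Substituting: PV = $2,150.00 / 0.0962
PV = $22,349.27

$22,349.27


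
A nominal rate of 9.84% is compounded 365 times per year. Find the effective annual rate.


Formula: EAR = (1 + r/m)^m - 1
Period rate: r/m = 0.0984 / 365 = 0.00027
Compounding: (1 + 0.00027)^365 = 1.103389
EAR = 1.103389 - 1 = 0.103389

0.103389


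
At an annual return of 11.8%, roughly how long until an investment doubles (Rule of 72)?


Formula: Years ≈ 72 / r
Substituting: Years ≈ 72 / 11.8
Years ≈ 6.1

6.1 years


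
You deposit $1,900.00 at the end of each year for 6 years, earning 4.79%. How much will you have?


Formula: FV = PMT * ((1+r)^n - 1) / r
Growth factor: (1 + 0.0479)^6 = 1.324095
Numerator: 1.324095 - 1 = 0.324095
FV = $1,900.00 * 0.324095 / 0.0479 = $12,855.53

$12,855.53


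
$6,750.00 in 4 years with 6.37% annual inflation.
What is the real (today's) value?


Formula: Real value = nominal / (1 + inflation)^years
Price level: (1 + 0.0637)^4 = 1.280197
Real value = $6,750.00 / 1.280197 = $5,272.63

$5,272.63


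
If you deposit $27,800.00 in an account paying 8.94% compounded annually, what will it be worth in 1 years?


Formula: FV = P * (1 + r)^n
Substituting: FV = $27,800.00 * (1 + 0.0894)^1
Growth factor: (1.0894)^1 = 1.0894
FV = $27,800.00 * 1.0894 = $30,285.32

$30,285.32


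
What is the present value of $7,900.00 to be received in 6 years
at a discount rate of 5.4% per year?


Formula: PV = FV / (1 + r)^n
Substituting: PV = $7,900.00 / (1 + 0.054)^6
Discount factor: (1.054)^6 = 1.37102
PV = $7,900.00 / 1.37102 = $5,762.13

$5,762.13


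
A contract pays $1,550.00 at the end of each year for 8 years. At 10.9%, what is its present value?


Formula: PV = PMT * (1 - (1+r)^(-n)) / r
Discount factor: (1 + 0.109)^(-8) = 0.437067
Bracket: 1 - 0.437067 = 0.562933
PV = $1,550.00 * 0.562933 / 0.109 = $8,005.02

$8,005.02


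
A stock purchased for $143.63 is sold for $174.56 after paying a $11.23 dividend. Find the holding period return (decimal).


Formula: HPR = (P1 - P0 + D) / P0
Gain: $174.56 - $143.63 + $11.23 = $42.16
HPR = $42.16 / $143.63 = 0.2935

0.2935


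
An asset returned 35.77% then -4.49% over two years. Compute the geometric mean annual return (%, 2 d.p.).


Formula: Geometric mean = ((1+r1)*(1+r2))^(1/2) - 1
Product: (1 + 0.3577) * (1 + -0.0449) = 1.3577 * 0.9551 = 1.296739
Square root: 1.296739^0.5 = 1.138745
Geometric mean = 1.138745 - 1 = 0.138745
As percentage: 13.87%

13.87%


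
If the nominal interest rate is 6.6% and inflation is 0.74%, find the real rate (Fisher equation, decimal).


Formula: (1 + r_real) = (1 + r_nom) / (1 + inflation)
Substituting: (1 + r_real) = 1.066 / 1.0074
(1 + r_real) = 1.05817
r_real = 1.05817 - 1 = 0.05817

0.05817


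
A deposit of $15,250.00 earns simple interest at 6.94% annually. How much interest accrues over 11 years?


Formula: I = P * r * t
Substituting: I = $15,250.00 * 0.0694 * 11
Step: I = $15,250.00 * 0.7634
I = $11,641.85

$11,641.85


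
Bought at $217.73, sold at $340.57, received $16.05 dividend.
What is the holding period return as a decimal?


Formula: HPR = (P1 - P0 + D) / P0
Gain: $340.57 - $217.73 + $16.05 = $138.89
HPR = $138.89 / $217.73 = 0.6379

0.6379


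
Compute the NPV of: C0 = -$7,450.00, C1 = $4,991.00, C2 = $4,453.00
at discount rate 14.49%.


Formula: NPV = C0 + C1/(1+r) + C2/(1+r)^2
Discount C1: $4,991.00 / (1 + 0.1449) = $4,359.33
Discount C2: $4,453.00 / (1 + 0.1449)^2 = $3,397.17
NPV = -$7,450.00 + $4,359.33 + $3,397.17 = $306.51

$306.51


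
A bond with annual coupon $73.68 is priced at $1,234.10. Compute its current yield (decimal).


Formula: Current yield = annual coupon / price
Substituting: CY = $73.68 / $1,234.10
CY = 0.059703

0.059703


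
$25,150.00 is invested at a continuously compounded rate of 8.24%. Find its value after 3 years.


Formula: FV = P * e^(r*t)
Exponent: r*t = 0.0824 * 3 = 0.2472
e^(0.2472) = 1.280435
FV = $25,150.00 * 1.280435 = $32,202.94

$32,202.94


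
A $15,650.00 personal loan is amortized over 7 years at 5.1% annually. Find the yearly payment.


Formula: PMT = PV * r / (1 - (1+r)^(-n))
Denominator: 1 - (1 + 0.051)^(-7) = 0.294039
Numerator: $15,650.00 * 0.051 = 798.15
PMT = 798.15 / 0.294039 = $2,714.44

$2,714.44


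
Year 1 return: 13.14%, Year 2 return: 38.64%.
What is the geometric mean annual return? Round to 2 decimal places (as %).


Formula: Geometric mean = ((1+r1)*(1+r2))^(1/2) - 1
Product: (1 + 0.1314) * (1 + 0.3864) = 1.1314 * 1.3864 = 1.568573
Square root: 1.568573^0.5 = 1.252427
Geometric mean = 1.252427 - 1 = 0.252427
As percentage: 25.24%

25.24%
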